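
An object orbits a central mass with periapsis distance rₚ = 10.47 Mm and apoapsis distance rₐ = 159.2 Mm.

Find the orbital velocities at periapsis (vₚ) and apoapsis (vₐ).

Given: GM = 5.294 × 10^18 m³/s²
rₚ = 10.47 Mm = 1.047 × 10^7 m
rₐ = 159.2 Mm = 1.592 × 10^8 m
GM = 5.294 × 10^18 m³/s²
a = (rₚ + rₐ)/2 = 8.4835 × 10^7 m
Vis-viva: v² = GM (2/r − 1/a)
vₚ² = 5.294 × 10^18 × (1.91022 × 10^-7 − 1.17876 × 10^-8) = 9.48867 × 10^11 m²/s²
vₚ = 974098 m/s ≈ 974.1 km/s
vₐ² = 5.294 × 10^18 × (1.25628 × 10^-8 − 1.17876 × 10^-8) = 4.10405 × 10^9 m²/s²
vₐ = 64062.8 m/s ≈ 64.06 km/s

Final answer: vₚ = 974.1 km/s, vₐ = 64.06 km/s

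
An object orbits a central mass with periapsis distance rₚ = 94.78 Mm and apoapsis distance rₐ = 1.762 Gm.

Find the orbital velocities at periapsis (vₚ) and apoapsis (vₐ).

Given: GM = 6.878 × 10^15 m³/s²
rₚ = 94.78 Mm = 9.478 × 10^7 m
rₐ = 1.762 Gm = 1.762 × 10^9 m
GM = 6.878 × 10^15 m³/s²
a = (rₚ + rₐ)/2 = 9.2839 × 10^8 m
Vis-viva: v² = GM (2/r − 1/a)
vₚ² = 6.878 × 10^15 × (2.11015 × 10^-8 − 1.07713 × 10^-9) = 1.37728 × 10^8 m²/s²
vₚ = 11735.7 m/s ≈ 11.74 km/s
vₐ² = 6.878 × 10^15 × (1.13507 × 10^-9 − 1.07713 × 10^-9) = 398513 m²/s²
vₐ = 631.279 m/s ≈ 631.3 m/s

Final answer: vₚ = 11.74 km/s, vₐ = 631.3 m/s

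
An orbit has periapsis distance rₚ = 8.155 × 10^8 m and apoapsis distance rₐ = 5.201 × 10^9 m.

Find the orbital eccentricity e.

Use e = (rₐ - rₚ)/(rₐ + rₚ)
rₚ = 8.155 × 10^8 m
rₐ = 5.201 × 10^9 m
rₐ − rₚ = 4.3855 × 10^9 m
rₐ + rₚ = 6.0165 × 10^9 m
e = (rₐ − rₚ)/(rₐ + rₚ) = 0.728912

Final answer: e = 0.7289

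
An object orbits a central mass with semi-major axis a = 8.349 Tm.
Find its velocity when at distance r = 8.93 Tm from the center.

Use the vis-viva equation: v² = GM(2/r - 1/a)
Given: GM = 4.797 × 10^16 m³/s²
a = 8.349 Tm = 8.349 × 10^12 m
r = 8.93 Tm = 8.93 × 10^12 m
GM = 4.797 × 10^16 m³/s²
2/r − 1/a = 2.23964 × 10^-13 − 1.19775 × 10^-13 = 1.04189 × 10^-13 m⁻¹
v² = GM (2/r − 1/a) = 4997.96 m²/s²
v = 70.6963 m/s ≈ 70.7 m/s

Final answer: 70.7 m/s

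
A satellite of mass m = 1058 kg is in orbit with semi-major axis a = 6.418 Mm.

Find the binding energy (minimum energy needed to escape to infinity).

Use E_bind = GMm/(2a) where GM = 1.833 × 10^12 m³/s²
a = 6.418 Mm = 6.418 × 10^6 m
GM = 1.833 × 10^12 m³/s²
m = 1058 kg
GMm = 1.833 × 10^12 × 1058 = 1.93931 × 10^15 m³·kg/s²
2a = 1.2836 × 10^7 m
E_bind = GMm/(2a) = 1.51084 × 10^8 J ≈ 151.1 MJ

Final answer: 151.1 MJ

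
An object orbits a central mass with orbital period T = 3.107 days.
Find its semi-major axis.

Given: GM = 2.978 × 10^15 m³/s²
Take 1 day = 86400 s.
T = 3.107 days = 268445 s
GM = 2.978 × 10^15 m³/s²
Kepler's third law: a³ = GM T² / (4π²)
T² = 7.20626 × 10^10 s²
a³ = (2.978 × 10^15) × (7.20626 × 10^10) / (4π²) = 5.43594 × 10^24 m³
a = (a³)^(1/3) = 1.75829 × 10^8 m ≈ 175.8 Mm

Final answer: 175.8 Mm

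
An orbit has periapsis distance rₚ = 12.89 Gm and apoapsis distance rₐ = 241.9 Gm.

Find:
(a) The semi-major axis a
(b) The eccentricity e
rₚ = 12.89 Gm = 1.289 × 10^10 m
rₐ = 241.9 Gm = 2.419 × 10^11 m
(a) a = (rₚ + rₐ)/2 = 1.27395 × 10^11 m ≈ 127.4 Gm
(b) e = (rₐ − rₚ)/(rₐ + rₚ) = (2.2901 × 10^11) / (2.5479 × 10^11) = 0.898819

Final answer:
(a) a = 127.4 Gm
(b) e = 0.8988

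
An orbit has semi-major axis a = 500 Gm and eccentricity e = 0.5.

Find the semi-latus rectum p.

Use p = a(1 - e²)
a = 500 Gm = 5 × 10^11 m
e = 0.5,  e² = 0.25,  1 − e² = 0.75
p = a(1 − e²) = 5 × 10^11 m × 0.75 = 3.75 × 10^11 m ≈ 375 Gm

Final answer: p = 375 Gm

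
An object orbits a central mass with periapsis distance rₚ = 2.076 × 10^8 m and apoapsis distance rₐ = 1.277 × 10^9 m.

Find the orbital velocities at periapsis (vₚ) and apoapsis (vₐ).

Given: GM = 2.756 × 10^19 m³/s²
rₚ = 2.076 × 10^8 m
rₐ = 1.277 × 10^9 m
GM = 2.756 × 10^19 m³/s²
a = (rₚ + rₐ)/2 = 7.423 × 10^8 m
Vis-viva: v² = GM (2/r − 1/a)
vₚ² = 2.756 × 10^19 × (9.63391 × 10^-9 − 1.34716 × 10^-9) = 2.28383 × 10^11 m²/s²
vₚ = 477894 m/s ≈ 477.9 km/s
vₐ² = 2.756 × 10^19 × (1.56617 × 10^-9 − 1.34716 × 10^-9) = 6.03582 × 10^9 m²/s²
vₐ = 77690.5 m/s ≈ 77.69 km/s

Final answer: vₚ = 477.9 km/s, vₐ = 77.69 km/s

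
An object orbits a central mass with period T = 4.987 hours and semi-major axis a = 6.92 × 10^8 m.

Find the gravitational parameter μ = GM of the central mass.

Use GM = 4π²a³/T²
T = 4.987 hours = 17953.2 s
a = 6.92 × 10^8 m
a³ = 3.31374 × 10^26 m³
T² = 3.22317 × 10^8 s²
GM = 4π² × (3.31374 × 10^26) / (3.22317 × 10^8) = 4.05877 × 10^19 m³/s²
GM ≈ 4.059 × 10^19 m³/s²

Final answer: GM = 4.059 × 10^19 m³/s²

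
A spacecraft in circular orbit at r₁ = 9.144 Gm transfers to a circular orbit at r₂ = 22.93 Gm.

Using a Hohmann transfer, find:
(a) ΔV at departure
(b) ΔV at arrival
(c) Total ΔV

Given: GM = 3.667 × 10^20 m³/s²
r₁ = 9.144 Gm = 9.144 × 10^9 m
r₂ = 22.93 Gm = 2.293 × 10^10 m
GM = 3.667 × 10^20 m³/s²
Transfer ellipse: a_t = (r₁ + r₂)/2 = 1.6037 × 10^10 m
Circular speed at r₁: v₁ = √(GM/r₁) = 200257 m/s
Transfer speed at r₁ (periapsis): v₁ₜ = √(GM(2/r₁ − 1/a_t)) = 239457 m/s
(a) ΔV₁ = v₁ₜ − v₁ = 39200.3 m/s ≈ 39.2 km/s
Circular speed at r₂: v₂ = √(GM/r₂) = 126460 m/s
Transfer speed at r₂ (apoapsis): v₂ₜ = √(GM(2/r₂ − 1/a_t)) = 95490.5 m/s
(b) ΔV₂ = v₂ − v₂ₜ = 30969.6 m/s ≈ 30.97 km/s
(c) ΔV_total = ΔV₁ + ΔV₂ = 70169.9 m/s ≈ 70.17 km/s

Final answer:
(a) ΔV₁ = 39.2 km/s
(b) ΔV₂ = 30.97 km/s
(c) ΔV_total = 70.17 km/s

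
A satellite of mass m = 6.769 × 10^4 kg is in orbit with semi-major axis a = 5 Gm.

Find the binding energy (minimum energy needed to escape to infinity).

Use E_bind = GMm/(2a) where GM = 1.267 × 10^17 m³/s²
a = 5 Gm = 5 × 10^9 m
GM = 1.267 × 10^17 m³/s²
m = 6.769 × 10^4 kg
GMm = 1.267 × 10^17 × 67690 = 8.57632 × 10^21 m³·kg/s²
2a = 1 × 10^10 m
E_bind = GMm/(2a) = 8.57632 × 10^11 J ≈ 857.6 GJ

Final answer: 857.6 GJ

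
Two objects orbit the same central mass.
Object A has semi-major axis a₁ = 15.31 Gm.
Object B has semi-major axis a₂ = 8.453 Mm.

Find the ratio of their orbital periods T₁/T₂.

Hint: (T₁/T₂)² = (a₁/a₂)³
a₁ = 15.31 Gm = 1.531 × 10^10 m
a₂ = 8.453 Mm = 8.453 × 10^6 m
a₁/a₂ = 1811.19
T₁/T₂ = (a₁/a₂)^(3/2) = (1811.19)^1.5 = 77080.8

Final answer: T₁/T₂ = 7.708 × 10^4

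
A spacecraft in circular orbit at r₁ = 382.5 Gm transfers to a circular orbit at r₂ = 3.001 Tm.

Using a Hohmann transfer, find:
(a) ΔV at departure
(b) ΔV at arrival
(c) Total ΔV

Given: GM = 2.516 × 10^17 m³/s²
r₁ = 382.5 Gm = 3.825 × 10^11 m
r₂ = 3.001 Tm = 3.001 × 10^12 m
GM = 2.516 × 10^17 m³/s²
Transfer ellipse: a_t = (r₁ + r₂)/2 = 1.69175 × 10^12 m
Circular speed at r₁: v₁ = √(GM/r₁) = 811.035 m/s
Transfer speed at r₁ (periapsis): v₁ₜ = √(GM(2/r₁ − 1/a_t)) = 1080.2 m/s
(a) ΔV₁ = v₁ₜ − v₁ = 269.166 m/s ≈ 269.2 m/s
Circular speed at r₂: v₂ = √(GM/r₂) = 289.549 m/s
Transfer speed at r₂ (apoapsis): v₂ₜ = √(GM(2/r₂ − 1/a_t)) = 137.68 m/s
(b) ΔV₂ = v₂ − v₂ₜ = 151.869 m/s ≈ 151.9 m/s
(c) ΔV_total = ΔV₁ + ΔV₂ = 421.035 m/s ≈ 421 m/s

Final answer:
(a) ΔV₁ = 269.2 m/s
(b) ΔV₂ = 151.9 m/s
(c) ΔV_total = 421 m/s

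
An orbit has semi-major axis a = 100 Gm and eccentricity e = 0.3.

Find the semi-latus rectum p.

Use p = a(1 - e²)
a = 100 Gm = 1 × 10^11 m
e = 0.3,  e² = 0.09,  1 − e² = 0.91
p = a(1 − e²) = 1 × 10^11 m × 0.91 = 9.1 × 10^10 m ≈ 91 Gm

Final answer: p = 91 Gm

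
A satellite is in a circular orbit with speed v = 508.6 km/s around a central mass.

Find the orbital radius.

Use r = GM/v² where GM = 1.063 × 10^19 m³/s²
v = 508.6 km/s = 508600 m/s
GM = 1.063 × 10^19 m³/s²
v² = 2.58674 × 10^11 m²/s²
r = GM/v² = (1.063 × 10^19) / (2.58674 × 10^11) = 4.10942 × 10^7 m ≈ 41.09 Mm

Final answer: 41.09 Mm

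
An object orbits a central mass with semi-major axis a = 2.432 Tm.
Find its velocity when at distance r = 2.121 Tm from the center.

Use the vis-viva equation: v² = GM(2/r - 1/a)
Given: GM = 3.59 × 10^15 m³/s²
a = 2.432 Tm = 2.432 × 10^12 m
r = 2.121 Tm = 2.121 × 10^12 m
GM = 3.59 × 10^15 m³/s²
2/r − 1/a = 9.42951 × 10^-13 − 4.11184 × 10^-13 = 5.31767 × 10^-13 m⁻¹
v² = GM (2/r − 1/a) = 1909.04 m²/s²
v = 43.6926 m/s ≈ 43.69 m/s

Final answer: 43.69 m/s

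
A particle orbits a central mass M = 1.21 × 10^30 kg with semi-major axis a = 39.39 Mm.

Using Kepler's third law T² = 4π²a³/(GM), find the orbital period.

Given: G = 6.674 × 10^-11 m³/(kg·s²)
M = 1.21 × 10^30 kg
GM = G × M = 6.674 × 10^-11 × 1.21 × 10^30 = 8.07554 × 10^19 m³/s²
a = 39.39 Mm = 3.939 × 10^7 m
a³ = 6.11164 × 10^22 m³
T = 2π √(a³/GM) = 2π √((6.11164 × 10^22) / (8.07554 × 10^19)) = 2π × 27.5102 s
T = 172.851 s ≈ 2.881 minutes

Final answer: 2.881 minutes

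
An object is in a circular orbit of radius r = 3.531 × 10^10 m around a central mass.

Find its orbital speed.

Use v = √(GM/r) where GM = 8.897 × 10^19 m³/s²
r = 3.531 × 10^10 m
GM = 8.897 × 10^19 m³/s²
GM/r = (8.897 × 10^19) / (3.531 × 10^10) = 2.51968 × 10^9 m²/s²
v = √(GM/r) = 50196.4 m/s ≈ 50.2 km/s

Final answer: 50.2 km/s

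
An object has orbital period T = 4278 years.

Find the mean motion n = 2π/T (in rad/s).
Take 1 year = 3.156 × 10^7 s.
T = 4278 years = 1.35014 × 10^11 s
n = 2π / (1.35014 × 10^11 s) = 4.65374 × 10^-11 rad/s ≈ 4.654 × 10^-11 rad/s

Final answer: n = 4.654 × 10^-11 rad/s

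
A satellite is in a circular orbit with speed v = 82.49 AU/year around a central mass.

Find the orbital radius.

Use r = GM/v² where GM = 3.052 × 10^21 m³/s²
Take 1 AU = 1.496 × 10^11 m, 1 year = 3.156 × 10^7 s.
v = 82.49 AU/year = 391017 m/s
GM = 3.052 × 10^21 m³/s²
v² = 1.52894 × 10^11 m²/s²
r = GM/v² = (3.052 × 10^21) / (1.52894 × 10^11) = 1.99615 × 10^10 m ≈ 0.1334 AU

Final answer: 0.1334 AU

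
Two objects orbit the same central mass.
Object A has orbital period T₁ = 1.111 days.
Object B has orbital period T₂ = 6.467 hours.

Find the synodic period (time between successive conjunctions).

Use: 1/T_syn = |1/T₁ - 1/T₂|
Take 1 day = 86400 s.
T₁ = 1.111 days = 95990.4 s
T₂ = 6.467 hours = 23281.2 s
1/T₁ = 1.04177 × 10^-5 s⁻¹
1/T₂ = 4.29531 × 10^-5 s⁻¹
|1/T₁ − 1/T₂| = 3.25354 × 10^-5 s⁻¹
T_syn = 1 / |1/T₁ − 1/T₂| = 30735.7 s ≈ 8.538 hours

Final answer: T_syn = 8.538 hours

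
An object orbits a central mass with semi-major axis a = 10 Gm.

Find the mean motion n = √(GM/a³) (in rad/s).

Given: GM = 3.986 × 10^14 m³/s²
a = 10 Gm = 1 × 10^10 m
GM = 3.986 × 10^14 m³/s²
a³ = 1 × 10^30 m³
GM/a³ = (3.986 × 10^14) / (1 × 10^30) = 3.986 × 10^-16 s⁻²
n = √(GM/a³) = 1.9965 × 10^-8 rad/s ≈ 1.996 × 10^-8 rad/s

Final answer: n = 1.996 × 10^-8 rad/s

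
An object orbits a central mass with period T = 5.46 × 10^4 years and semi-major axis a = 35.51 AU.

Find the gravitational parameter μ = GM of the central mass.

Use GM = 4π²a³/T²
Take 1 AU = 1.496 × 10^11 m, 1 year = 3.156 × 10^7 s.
T = 5.46 × 10^4 years = 1.72318 × 10^12 s
a = 35.51 AU = 5.3123 × 10^12 m
a³ = 1.49916 × 10^38 m³
T² = 2.96934 × 10^24 s²
GM = 4π² × (1.49916 × 10^38) / (2.96934 × 10^24) = 1.99318 × 10^15 m³/s²
GM ≈ 1.993 × 10^15 m³/s²

Final answer: GM = 1.993 × 10^15 m³/s²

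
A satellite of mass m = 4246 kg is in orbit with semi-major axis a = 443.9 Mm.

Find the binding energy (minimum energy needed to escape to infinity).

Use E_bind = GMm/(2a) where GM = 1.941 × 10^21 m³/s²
a = 443.9 Mm = 4.439 × 10^8 m
GM = 1.941 × 10^21 m³/s²
m = 4246 kg
GMm = 1.941 × 10^21 × 4246 = 8.24149 × 10^24 m³·kg/s²
2a = 8.878 × 10^8 m
E_bind = GMm/(2a) = 9.28304 × 10^15 J ≈ 9.283 PJ

Final answer: 9.283 PJ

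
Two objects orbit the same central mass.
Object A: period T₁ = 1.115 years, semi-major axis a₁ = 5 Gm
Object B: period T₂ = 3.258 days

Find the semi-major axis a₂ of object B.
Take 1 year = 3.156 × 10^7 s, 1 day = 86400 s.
T₁ = 1.115 years = 3.51894 × 10^7 s
T₂ = 3.258 days = 281491 s
a₁ = 5 Gm = 5 × 10^9 m
Kepler's third law: (T₂/T₁)² = (a₂/a₁)³  ⇒  a₂ = a₁ (T₂/T₁)^(2/3)
T₂/T₁ = 0.00799932
(T₂/T₁)^(2/3) = 0.0399977
a₂ = 5 × 10^9 m × 0.0399977 = 1.99989 × 10^8 m ≈ 200 Mm

Final answer: a₂ = 200 Mm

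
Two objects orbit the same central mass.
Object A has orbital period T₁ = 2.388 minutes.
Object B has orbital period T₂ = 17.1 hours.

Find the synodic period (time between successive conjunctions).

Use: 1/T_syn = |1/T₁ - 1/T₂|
T₁ = 2.388 minutes = 143.28 s
T₂ = 17.1 hours = 61560 s
1/T₁ = 0.00697934 s⁻¹
1/T₂ = 1.62443 × 10^-5 s⁻¹
|1/T₁ − 1/T₂| = 0.0069631 s⁻¹
T_syn = 1 / |1/T₁ − 1/T₂| = 143.614 s ≈ 2.394 minutes

Final answer: T_syn = 2.394 minutes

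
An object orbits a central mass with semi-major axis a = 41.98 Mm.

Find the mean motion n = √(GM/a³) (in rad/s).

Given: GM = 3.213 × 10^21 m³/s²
a = 41.98 Mm = 4.198 × 10^7 m
GM = 3.213 × 10^21 m³/s²
a³ = 7.39822 × 10^22 m³
GM/a³ = (3.213 × 10^21) / (7.39822 × 10^22) = 0.0434294 s⁻²
n = √(GM/a³) = 0.208397 rad/s ≈ 0.2084 rad/s

Final answer: n = 0.2084 rad/s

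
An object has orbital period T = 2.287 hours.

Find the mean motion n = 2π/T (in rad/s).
T = 2.287 hours = 8233.2 s
n = 2π / 8233.2 s = 0.000763152 rad/s ≈ 0.0007632 rad/s

Final answer: n = 0.0007632 rad/s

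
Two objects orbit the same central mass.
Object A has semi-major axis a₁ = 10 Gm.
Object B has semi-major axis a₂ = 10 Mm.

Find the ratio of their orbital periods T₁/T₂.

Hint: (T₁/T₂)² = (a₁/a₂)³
a₁ = 10 Gm = 1 × 10^10 m
a₂ = 10 Mm = 1 × 10^7 m
a₁/a₂ = 1000
T₁/T₂ = (a₁/a₂)^(3/2) = (1000)^1.5 = 31622.8

Final answer: T₁/T₂ = 3.162 × 10^4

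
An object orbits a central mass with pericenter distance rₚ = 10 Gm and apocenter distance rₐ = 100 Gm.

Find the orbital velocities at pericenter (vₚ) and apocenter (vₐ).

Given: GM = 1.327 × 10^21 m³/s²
rₚ = 10 Gm = 1 × 10^10 m
rₐ = 100 Gm = 1 × 10^11 m
GM = 1.327 × 10^21 m³/s²
a = (rₚ + rₐ)/2 = 5.5 × 10^10 m
Vis-viva: v² = GM (2/r − 1/a)
vₚ² = 1.327 × 10^21 × (2 × 10^-10 − 1.81818 × 10^-11) = 2.41273 × 10^11 m²/s²
vₚ = 491195 m/s ≈ 491.2 km/s
vₐ² = 1.327 × 10^21 × (2 × 10^-11 − 1.81818 × 10^-11) = 2.41273 × 10^9 m²/s²
vₐ = 49119.5 m/s ≈ 49.12 km/s

Final answer: vₚ = 491.2 km/s, vₐ = 49.12 km/s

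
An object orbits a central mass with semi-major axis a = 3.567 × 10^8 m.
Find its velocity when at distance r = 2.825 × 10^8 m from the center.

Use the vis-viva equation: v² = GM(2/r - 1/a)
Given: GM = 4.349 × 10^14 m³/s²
a = 3.567 × 10^8 m
r = 2.825 × 10^8 m
GM = 4.349 × 10^14 m³/s²
2/r − 1/a = 7.07965 × 10^-9 − 2.80348 × 10^-9 = 4.27617 × 10^-9 m⁻¹
v² = GM (2/r − 1/a) = 1.85971 × 10^6 m²/s²
v = 1363.71 m/s ≈ 1.364 km/s

Final answer: 1.364 km/s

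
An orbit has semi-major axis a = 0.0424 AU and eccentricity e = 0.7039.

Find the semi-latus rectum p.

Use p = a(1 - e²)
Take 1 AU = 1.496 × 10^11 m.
a = 0.0424 AU = 6.34304 × 10^9 m
e = 0.7039,  e² = 0.495475,  1 − e² = 0.504525
p = a(1 − e²) = 6.34304 × 10^9 m × 0.504525 = 3.20022 × 10^9 m ≈ 0.02139 AU

Final answer: p = 0.02139 AU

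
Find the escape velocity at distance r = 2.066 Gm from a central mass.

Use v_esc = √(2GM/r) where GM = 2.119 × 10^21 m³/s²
r = 2.066 Gm = 2.066 × 10^9 m
GM = 2.119 × 10^21 m³/s²
2GM/r = 2 × (2.119 × 10^21) / (2.066 × 10^9) = 2.05131 × 10^12 m²/s²
v_esc = √(2GM/r) = 1.43224 × 10^6 m/s ≈ 1432 km/s

Final answer: 1432 km/s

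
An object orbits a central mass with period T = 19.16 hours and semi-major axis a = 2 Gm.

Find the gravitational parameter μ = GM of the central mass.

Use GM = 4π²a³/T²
T = 19.16 hours = 68976 s
a = 2 Gm = 2 × 10^9 m
a³ = 8 × 10^27 m³
T² = 4.75769 × 10^9 s²
GM = 4π² × (8 × 10^27) / (4.75769 × 10^9) = 6.63825 × 10^19 m³/s²
GM ≈ 6.638 × 10^19 m³/s²

Final answer: GM = 6.638 × 10^19 m³/s²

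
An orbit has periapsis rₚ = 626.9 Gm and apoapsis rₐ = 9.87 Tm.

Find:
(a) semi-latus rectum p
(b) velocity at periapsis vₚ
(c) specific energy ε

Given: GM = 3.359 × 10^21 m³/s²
rₚ = 626.9 Gm = 6.269 × 10^11 m
rₐ = 9.87 Tm = 9.87 × 10^12 m
GM = 3.359 × 10^21 m³/s²
a = (rₚ + rₐ)/2 = 5.24845 × 10^12 m
e = (rₐ − rₚ)/(rₐ + rₚ) = (9.2431 × 10^12) / (1.04969 × 10^13) = 0.880555
(a) 1 − e² = 0.224623;  p = a(1 − e²) = 5.24845 × 10^12 × 0.224623 = 1.17892 × 10^12 m ≈ 1.179 Tm
(b) vₚ² = GM (2/rₚ − 1/a) = 3.359 × 10^21 × (3.1903 × 10^-12 − 1.90532 × 10^-13) = 1.00762 × 10^10 m²/s²;  vₚ = 100380 m/s ≈ 100.4 km/s
(c) 2a = 1.04969 × 10^13 m;  ε = −GM/(2a) = -3.19999 × 10^8 J/kg ≈ -320 MJ/kg

Final answer:
(a) semi-latus rectum p = 1.179 Tm
(b) velocity at periapsis vₚ = 100.4 km/s
(c) specific energy ε = -320 MJ/kg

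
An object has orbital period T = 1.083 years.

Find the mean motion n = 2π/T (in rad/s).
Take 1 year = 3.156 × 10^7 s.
T = 1.083 years = 3.41795 × 10^7 s
n = 2π / (3.41795 × 10^7 s) = 1.83829 × 10^-7 rad/s ≈ 1.838 × 10^-7 rad/s

Final answer: n = 1.838 × 10^-7 rad/s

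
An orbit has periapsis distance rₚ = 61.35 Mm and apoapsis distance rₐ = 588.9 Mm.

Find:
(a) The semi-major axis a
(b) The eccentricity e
rₚ = 61.35 Mm = 6.135 × 10^7 m
rₐ = 588.9 Mm = 5.889 × 10^8 m
(a) a = (rₚ + rₐ)/2 = 3.25125 × 10^8 m ≈ 325.1 Mm
(b) e = (rₐ − rₚ)/(rₐ + rₚ) = (5.2755 × 10^8) / (6.5025 × 10^8) = 0.811303

Final answer:
(a) a = 325.1 Mm
(b) e = 0.8113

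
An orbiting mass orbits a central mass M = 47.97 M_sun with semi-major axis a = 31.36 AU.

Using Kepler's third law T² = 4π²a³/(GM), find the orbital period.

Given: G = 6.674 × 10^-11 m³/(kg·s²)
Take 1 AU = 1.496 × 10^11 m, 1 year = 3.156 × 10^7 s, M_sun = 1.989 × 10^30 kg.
M = 47.97 M_sun = 9.54123 × 10^31 kg
GM = G × M = 6.674 × 10^-11 × 9.54123 × 10^31 = 6.36782 × 10^21 m³/s²
a = 31.36 AU = 4.69146 × 10^12 m
a³ = 1.03258 × 10^38 m³
T = 2π √(a³/GM) = 2π √((1.03258 × 10^38) / (6.36782 × 10^21)) = 2π × 1.2734 × 10^8 s
T = 8.00103 × 10^8 s ≈ 25.35 years

Final answer: 25.35 years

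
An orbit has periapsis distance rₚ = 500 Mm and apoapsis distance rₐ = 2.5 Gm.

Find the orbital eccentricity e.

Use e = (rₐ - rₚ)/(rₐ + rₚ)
rₚ = 500 Mm = 5 × 10^8 m
rₐ = 2.5 Gm = 2.5 × 10^9 m
rₐ − rₚ = 2 × 10^9 m
rₐ + rₚ = 3 × 10^9 m
e = (rₐ − rₚ)/(rₐ + rₚ) = 0.666667

Final answer: e = 0.6667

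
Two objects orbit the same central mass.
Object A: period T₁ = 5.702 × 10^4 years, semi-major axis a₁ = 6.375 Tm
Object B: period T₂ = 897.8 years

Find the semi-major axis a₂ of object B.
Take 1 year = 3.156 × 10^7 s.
T₁ = 5.702 × 10^4 years = 1.79955 × 10^12 s
T₂ = 897.8 years = 2.83346 × 10^10 s
a₁ = 6.375 Tm = 6.375 × 10^12 m
Kepler's third law: (T₂/T₁)² = (a₂/a₁)³  ⇒  a₂ = a₁ (T₂/T₁)^(2/3)
T₂/T₁ = 0.0157454
(T₂/T₁)^(2/3) = 0.0628205
a₂ = 6.375 × 10^12 m × 0.0628205 = 4.00481 × 10^11 m ≈ 400.5 Gm

Final answer: a₂ = 400.5 Gm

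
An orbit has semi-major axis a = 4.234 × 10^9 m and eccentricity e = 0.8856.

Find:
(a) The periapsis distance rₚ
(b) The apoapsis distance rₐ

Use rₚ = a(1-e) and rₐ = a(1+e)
a = 4.234 × 10^9 m
e = 0.8856:  1 − e = 0.1144,  1 + e = 1.8856
(a) rₚ = a(1 − e) = 4.234 × 10^9 m × 0.1144 = 4.8437 × 10^8 m ≈ 4.844 × 10^8 m
(b) rₐ = a(1 + e) = 4.234 × 10^9 m × 1.8856 = 7.98363 × 10^9 m ≈ 7.984 × 10^9 m

Final answer:
(a) rₚ = 4.844 × 10^8 m
(b) rₐ = 7.984 × 10^9 m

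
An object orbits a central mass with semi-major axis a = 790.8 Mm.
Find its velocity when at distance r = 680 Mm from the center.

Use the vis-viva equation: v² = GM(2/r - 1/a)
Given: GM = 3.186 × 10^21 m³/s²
a = 790.8 Mm = 7.908 × 10^8 m
r = 680 Mm = 6.8 × 10^8 m
GM = 3.186 × 10^21 m³/s²
2/r − 1/a = 2.94118 × 10^-9 − 1.26454 × 10^-9 = 1.67663 × 10^-9 m⁻¹
v² = GM (2/r − 1/a) = 5.34176 × 10^12 m²/s²
v = 2.31122 × 10^6 m/s ≈ 2311 km/s

Final answer: 2311 km/s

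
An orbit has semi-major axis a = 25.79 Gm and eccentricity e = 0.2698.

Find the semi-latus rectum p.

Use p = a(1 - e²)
a = 25.79 Gm = 2.579 × 10^10 m
e = 0.2698,  e² = 0.072792,  1 − e² = 0.927208
p = a(1 − e²) = 2.579 × 10^10 m × 0.927208 = 2.39127 × 10^10 m ≈ 23.91 Gm

Final answer: p = 23.91 Gm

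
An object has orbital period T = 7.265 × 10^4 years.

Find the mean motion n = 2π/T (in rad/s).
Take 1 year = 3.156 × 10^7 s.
T = 7.265 × 10^4 years = 2.29283 × 10^12 s
n = 2π / (2.29283 × 10^12 s) = 2.74036 × 10^-12 rad/s ≈ 2.74 × 10^-12 rad/s

Final answer: n = 2.74 × 10^-12 rad/s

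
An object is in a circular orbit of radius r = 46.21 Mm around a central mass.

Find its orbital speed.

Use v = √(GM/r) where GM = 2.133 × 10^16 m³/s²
r = 46.21 Mm = 4.621 × 10^7 m
GM = 2.133 × 10^16 m³/s²
GM/r = (2.133 × 10^16) / (4.621 × 10^7) = 4.61588 × 10^8 m²/s²
v = √(GM/r) = 21484.6 m/s ≈ 21.48 km/s

Final answer: 21.48 km/s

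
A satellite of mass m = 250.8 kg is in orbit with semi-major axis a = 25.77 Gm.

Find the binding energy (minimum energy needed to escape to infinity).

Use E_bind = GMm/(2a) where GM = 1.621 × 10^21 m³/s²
a = 25.77 Gm = 2.577 × 10^10 m
GM = 1.621 × 10^21 m³/s²
m = 250.8 kg
GMm = 1.621 × 10^21 × 250.8 = 4.06547 × 10^23 m³·kg/s²
2a = 5.154 × 10^10 m
E_bind = GMm/(2a) = 7.88799 × 10^12 J ≈ 7.888 TJ

Final answer: 7.888 TJ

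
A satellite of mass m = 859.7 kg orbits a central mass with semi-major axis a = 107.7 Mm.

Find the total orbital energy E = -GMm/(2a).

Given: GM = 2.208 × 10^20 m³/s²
a = 107.7 Mm = 1.077 × 10^8 m
GM = 2.208 × 10^20 m³/s²
2a = 2.154 × 10^8 m
GMm = 2.208 × 10^20 × 859.7 = 1.89822 × 10^23 m³·kg/s²
E = −GMm/(2a) = -8.81252 × 10^14 J ≈ -881.3 TJ

Final answer: -881.3 TJ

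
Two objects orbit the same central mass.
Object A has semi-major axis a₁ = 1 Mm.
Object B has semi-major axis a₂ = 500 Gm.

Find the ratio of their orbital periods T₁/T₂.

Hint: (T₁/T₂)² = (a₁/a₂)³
a₁ = 1 Mm = 1 × 10^6 m
a₂ = 500 Gm = 5 × 10^11 m
a₁/a₂ = 2 × 10^-6
T₁/T₂ = (a₁/a₂)^(3/2) = (2 × 10^-6)^1.5 = 2.82843 × 10^-9

Final answer: T₁/T₂ = 2.828 × 10^-9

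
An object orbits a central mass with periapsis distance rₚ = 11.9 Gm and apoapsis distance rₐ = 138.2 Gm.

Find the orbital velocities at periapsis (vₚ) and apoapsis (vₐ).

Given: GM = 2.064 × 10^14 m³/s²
rₚ = 11.9 Gm = 1.19 × 10^10 m
rₐ = 138.2 Gm = 1.382 × 10^11 m
GM = 2.064 × 10^14 m³/s²
a = (rₚ + rₐ)/2 = 7.505 × 10^10 m
Vis-viva: v² = GM (2/r − 1/a)
vₚ² = 2.064 × 10^14 × (1.68067 × 10^-10 − 1.33245 × 10^-11) = 31938.9 m²/s²
vₚ = 178.715 m/s ≈ 178.7 m/s
vₐ² = 2.064 × 10^14 × (1.44718 × 10^-11 − 1.33245 × 10^-11) = 236.809 m²/s²
vₐ = 15.3886 m/s ≈ 15.39 m/s

Final answer: vₚ = 178.7 m/s, vₐ = 15.39 m/s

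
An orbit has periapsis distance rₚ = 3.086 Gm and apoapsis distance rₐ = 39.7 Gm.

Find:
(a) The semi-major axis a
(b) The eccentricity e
rₚ = 3.086 Gm = 3.086 × 10^9 m
rₐ = 39.7 Gm = 3.97 × 10^10 m
(a) a = (rₚ + rₐ)/2 = 2.1393 × 10^10 m ≈ 21.39 Gm
(b) e = (rₐ − rₚ)/(rₐ + rₚ) = (3.6614 × 10^10) / (4.2786 × 10^10) = 0.855747

Final answer:
(a) a = 21.39 Gm
(b) e = 0.8557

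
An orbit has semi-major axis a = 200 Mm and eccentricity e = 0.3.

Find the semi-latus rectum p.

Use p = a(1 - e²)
a = 200 Mm = 2 × 10^8 m
e = 0.3,  e² = 0.09,  1 − e² = 0.91
p = a(1 − e²) = 2 × 10^8 m × 0.91 = 1.82 × 10^8 m ≈ 182 Mm

Final answer: p = 182 Mm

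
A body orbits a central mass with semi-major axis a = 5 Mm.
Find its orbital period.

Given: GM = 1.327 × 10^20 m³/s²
a = 5 Mm = 5 × 10^6 m
GM = 1.327 × 10^20 m³/s²
a³ = 1.25 × 10^20 m³
T = 2π √(a³/GM) = 2π √((1.25 × 10^20) / (1.327 × 10^20)) = 2π × 0.970554 s
T = 6.09817 s ≈ 6.098 seconds

Final answer: 6.098 seconds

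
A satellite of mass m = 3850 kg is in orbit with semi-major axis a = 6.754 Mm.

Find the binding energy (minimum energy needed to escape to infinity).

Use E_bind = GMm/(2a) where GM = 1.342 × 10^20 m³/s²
a = 6.754 Mm = 6.754 × 10^6 m
GM = 1.342 × 10^20 m³/s²
m = 3850 kg
GMm = 1.342 × 10^20 × 3850 = 5.1667 × 10^23 m³·kg/s²
2a = 1.3508 × 10^7 m
E_bind = GMm/(2a) = 3.82492 × 10^16 J ≈ 38.25 PJ

Final answer: 38.25 PJ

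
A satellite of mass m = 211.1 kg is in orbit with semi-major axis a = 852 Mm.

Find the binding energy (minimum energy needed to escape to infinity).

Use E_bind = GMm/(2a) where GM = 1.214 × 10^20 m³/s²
a = 852 Mm = 8.52 × 10^8 m
GM = 1.214 × 10^20 m³/s²
m = 211.1 kg
GMm = 1.214 × 10^20 × 211.1 = 2.56275 × 10^22 m³·kg/s²
2a = 1.704 × 10^9 m
E_bind = GMm/(2a) = 1.50396 × 10^13 J ≈ 15.04 TJ

Final answer: 15.04 TJ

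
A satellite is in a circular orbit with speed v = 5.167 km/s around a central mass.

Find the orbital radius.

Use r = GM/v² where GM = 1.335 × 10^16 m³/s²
v = 5.167 km/s = 5167 m/s
GM = 1.335 × 10^16 m³/s²
v² = 2.66979 × 10^7 m²/s²
r = GM/v² = (1.335 × 10^16) / (2.66979 × 10^7) = 5.0004 × 10^8 m ≈ 500 Mm

Final answer: 500 Mm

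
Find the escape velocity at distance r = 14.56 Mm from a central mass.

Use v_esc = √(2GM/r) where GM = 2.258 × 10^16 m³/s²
r = 14.56 Mm = 1.456 × 10^7 m
GM = 2.258 × 10^16 m³/s²
2GM/r = 2 × (2.258 × 10^16) / (1.456 × 10^7) = 3.10165 × 10^9 m²/s²
v_esc = √(2GM/r) = 55692.4 m/s ≈ 55.69 km/s

Final answer: 55.69 km/s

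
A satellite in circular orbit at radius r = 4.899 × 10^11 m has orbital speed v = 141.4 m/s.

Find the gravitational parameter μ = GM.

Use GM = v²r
r = 4.899 × 10^11 m
v = 141.4 m/s
v² = 19994 m²/s²
GM = v²r = 19994 × 4.899 × 10^11 = 9.79504 × 10^15 m³/s²
GM ≈ 9.795 × 10^15 m³/s²

Final answer: GM = 9.795 × 10^15 m³/s²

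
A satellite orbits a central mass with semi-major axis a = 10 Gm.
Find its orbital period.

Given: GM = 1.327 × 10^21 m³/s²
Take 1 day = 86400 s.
a = 10 Gm = 1 × 10^10 m
GM = 1.327 × 10^21 m³/s²
a³ = 1 × 10^30 m³
T = 2π √(a³/GM) = 2π √((1 × 10^30) / (1.327 × 10^21)) = 2π × 27451.4 s
T = 172482 s ≈ 1.996 days

Final answer: 1.996 days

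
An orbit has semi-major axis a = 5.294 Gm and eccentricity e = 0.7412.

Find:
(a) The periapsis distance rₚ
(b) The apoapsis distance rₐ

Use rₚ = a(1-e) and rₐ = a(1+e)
a = 5.294 Gm = 5.294 × 10^9 m
e = 0.7412:  1 − e = 0.2588,  1 + e = 1.7412
(a) rₚ = a(1 − e) = 5.294 × 10^9 m × 0.2588 = 1.37009 × 10^9 m ≈ 1.37 Gm
(b) rₐ = a(1 + e) = 5.294 × 10^9 m × 1.7412 = 9.21791 × 10^9 m ≈ 9.218 Gm

Final answer:
(a) rₚ = 1.37 Gm
(b) rₐ = 9.218 Gm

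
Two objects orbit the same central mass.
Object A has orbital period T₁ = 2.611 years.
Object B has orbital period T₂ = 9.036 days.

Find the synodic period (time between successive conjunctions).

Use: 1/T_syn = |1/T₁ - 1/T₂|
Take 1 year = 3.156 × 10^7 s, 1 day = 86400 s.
T₁ = 2.611 years = 8.24032 × 10^7 s
T₂ = 9.036 days = 780710 s
1/T₁ = 1.21355 × 10^-8 s⁻¹
1/T₂ = 1.28088 × 10^-6 s⁻¹
|1/T₁ − 1/T₂| = 1.26875 × 10^-6 s⁻¹
T_syn = 1 / |1/T₁ − 1/T₂| = 788178 s ≈ 9.122 days

Final answer: T_syn = 9.122 days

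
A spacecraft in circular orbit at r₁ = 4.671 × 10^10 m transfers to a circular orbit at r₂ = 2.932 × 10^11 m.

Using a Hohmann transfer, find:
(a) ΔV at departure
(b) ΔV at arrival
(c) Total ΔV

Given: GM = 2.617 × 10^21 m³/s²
r₁ = 4.671 × 10^10 m
r₂ = 2.932 × 10^11 m
GM = 2.617 × 10^21 m³/s²
Transfer ellipse: a_t = (r₁ + r₂)/2 = 1.69955 × 10^11 m
Circular speed at r₁: v₁ = √(GM/r₁) = 236699 m/s
Transfer speed at r₁ (periapsis): v₁ₜ = √(GM(2/r₁ − 1/a_t)) = 310894 m/s
(a) ΔV₁ = v₁ₜ − v₁ = 74194.4 m/s ≈ 74.19 km/s
Circular speed at r₂: v₂ = √(GM/r₂) = 94475.6 m/s
Transfer speed at r₂ (apoapsis): v₂ₜ = √(GM(2/r₂ − 1/a_t)) = 49528.8 m/s
(b) ΔV₂ = v₂ − v₂ₜ = 44946.8 m/s ≈ 44.95 km/s
(c) ΔV_total = ΔV₁ + ΔV₂ = 119141 m/s ≈ 119.1 km/s

Final answer:
(a) ΔV₁ = 74.19 km/s
(b) ΔV₂ = 44.95 km/s
(c) ΔV_total = 119.1 km/s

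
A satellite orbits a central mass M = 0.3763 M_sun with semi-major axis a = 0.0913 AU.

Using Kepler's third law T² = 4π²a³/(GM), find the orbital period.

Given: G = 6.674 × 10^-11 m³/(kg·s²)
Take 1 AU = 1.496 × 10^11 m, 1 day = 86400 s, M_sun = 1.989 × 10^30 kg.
M = 0.3763 M_sun = 7.48461 × 10^29 kg
GM = G × M = 6.674 × 10^-11 × 7.48461 × 10^29 = 4.99523 × 10^19 m³/s²
a = 0.0913 AU = 1.36585 × 10^10 m
a³ = 2.54805 × 10^30 m³
T = 2π √(a³/GM) = 2π √((2.54805 × 10^30) / (4.99523 × 10^19)) = 2π × 225853 s
T = 1.41908 × 10^6 s ≈ 16.42 days

Final answer: 16.42 days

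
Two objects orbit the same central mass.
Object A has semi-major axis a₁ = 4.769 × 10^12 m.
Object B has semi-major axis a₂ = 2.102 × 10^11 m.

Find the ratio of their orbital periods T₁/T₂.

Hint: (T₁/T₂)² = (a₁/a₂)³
a₁ = 4.769 × 10^12 m
a₂ = 2.102 × 10^11 m
a₁/a₂ = 22.6879
T₁/T₂ = (a₁/a₂)^(3/2) = (22.6879)^1.5 = 108.067

Final answer: T₁/T₂ = 108.1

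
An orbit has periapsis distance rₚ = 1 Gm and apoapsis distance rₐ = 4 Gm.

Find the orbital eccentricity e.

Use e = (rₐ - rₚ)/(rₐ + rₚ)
rₚ = 1 Gm = 1 × 10^9 m
rₐ = 4 Gm = 4 × 10^9 m
rₐ − rₚ = 3 × 10^9 m
rₐ + rₚ = 5 × 10^9 m
e = (rₐ − rₚ)/(rₐ + rₚ) = 0.6

Final answer: e = 0.6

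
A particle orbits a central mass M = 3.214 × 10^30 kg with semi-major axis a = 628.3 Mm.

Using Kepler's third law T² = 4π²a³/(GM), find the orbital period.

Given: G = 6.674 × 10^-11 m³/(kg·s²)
M = 3.214 × 10^30 kg
GM = G × M = 6.674 × 10^-11 × 3.214 × 10^30 = 2.14502 × 10^20 m³/s²
a = 628.3 Mm = 6.283 × 10^8 m
a³ = 2.48028 × 10^26 m³
T = 2π √(a³/GM) = 2π √((2.48028 × 10^26) / (2.14502 × 10^20)) = 2π × 1075.31 s
T = 6756.39 s ≈ 1.877 hours

Final answer: 1.877 hours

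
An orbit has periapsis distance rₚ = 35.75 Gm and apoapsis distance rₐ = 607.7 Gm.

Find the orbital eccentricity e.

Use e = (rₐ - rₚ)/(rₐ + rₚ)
rₚ = 35.75 Gm = 3.575 × 10^10 m
rₐ = 607.7 Gm = 6.077 × 10^11 m
rₐ − rₚ = 5.7195 × 10^11 m
rₐ + rₚ = 6.4345 × 10^11 m
e = (rₐ − rₚ)/(rₐ + rₚ) = 0.88888

Final answer: e = 0.8889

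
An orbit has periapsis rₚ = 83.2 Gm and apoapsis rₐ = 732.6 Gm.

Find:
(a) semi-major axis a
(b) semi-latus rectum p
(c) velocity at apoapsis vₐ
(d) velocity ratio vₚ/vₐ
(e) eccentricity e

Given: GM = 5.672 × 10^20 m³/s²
rₚ = 83.2 Gm = 8.32 × 10^10 m
rₐ = 732.6 Gm = 7.326 × 10^11 m
GM = 5.672 × 10^20 m³/s²
a = (rₚ + rₐ)/2 = 4.079 × 10^11 m
e = (rₐ − rₚ)/(rₐ + rₚ) = (6.494 × 10^11) / (8.158 × 10^11) = 0.796028
(a) a = 4.079 × 10^11 m ≈ 407.9 Gm
(b) 1 − e² = 0.366339;  p = a(1 − e²) = 4.079 × 10^11 × 0.366339 = 1.4943 × 10^11 m ≈ 149.4 Gm
(c) vₐ² = GM (2/rₐ − 1/a) = 5.672 × 10^20 × (2.73 × 10^-12 − 2.45158 × 10^-12) = 1.57921 × 10^8 m²/s²;  vₐ = 12566.6 m/s ≈ 12.57 km/s
(d) vₚ/vₐ = rₐ/rₚ (angular momentum) = (7.326 × 10^11) / (8.32 × 10^10) = 8.80529 ≈ 8.805
(e) e = 0.796028 ≈ 0.796

Final answer:
(a) semi-major axis a = 407.9 Gm
(b) semi-latus rectum p = 149.4 Gm
(c) velocity at apoapsis vₐ = 12.57 km/s
(d) velocity ratio vₚ/vₐ = 8.805
(e) eccentricity e = 0.796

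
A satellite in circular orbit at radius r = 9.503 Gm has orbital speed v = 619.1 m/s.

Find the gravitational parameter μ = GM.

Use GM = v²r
r = 9.503 Gm = 9.503 × 10^9 m
v = 619.1 m/s
v² = 383285 m²/s²
GM = v²r = 383285 × 9.503 × 10^9 = 3.64236 × 10^15 m³/s²
GM ≈ 3.642 × 10^15 m³/s²

Final answer: GM = 3.642 × 10^15 m³/s²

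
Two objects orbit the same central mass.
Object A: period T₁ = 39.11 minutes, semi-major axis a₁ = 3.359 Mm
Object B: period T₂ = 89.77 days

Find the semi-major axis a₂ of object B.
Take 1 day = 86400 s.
T₁ = 39.11 minutes = 2346.6 s
T₂ = 89.77 days = 7.75613 × 10^6 s
a₁ = 3.359 Mm = 3.359 × 10^6 m
Kepler's third law: (T₂/T₁)² = (a₂/a₁)³  ⇒  a₂ = a₁ (T₂/T₁)^(2/3)
T₂/T₁ = 3305.26
(T₂/T₁)^(2/3) = 221.89
a₂ = 3.359 × 10^6 m × 221.89 = 7.45328 × 10^8 m ≈ 745.3 Mm

Final answer: a₂ = 745.3 Mm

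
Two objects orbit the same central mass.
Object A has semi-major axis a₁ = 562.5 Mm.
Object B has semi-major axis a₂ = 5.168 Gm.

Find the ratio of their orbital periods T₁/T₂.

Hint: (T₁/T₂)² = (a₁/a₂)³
a₁ = 562.5 Mm = 5.625 × 10^8 m
a₂ = 5.168 Gm = 5.168 × 10^9 m
a₁/a₂ = 0.108843
T₁/T₂ = (a₁/a₂)^(3/2) = (0.108843)^1.5 = 0.0359087

Final answer: T₁/T₂ = 0.03591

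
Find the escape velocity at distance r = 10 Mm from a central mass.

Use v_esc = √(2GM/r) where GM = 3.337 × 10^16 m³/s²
r = 10 Mm = 1 × 10^7 m
GM = 3.337 × 10^16 m³/s²
2GM/r = 2 × (3.337 × 10^16) / (1 × 10^7) = 6.674 × 10^9 m²/s²
v_esc = √(2GM/r) = 81694.6 m/s ≈ 81.69 km/s

Final answer: 81.69 km/s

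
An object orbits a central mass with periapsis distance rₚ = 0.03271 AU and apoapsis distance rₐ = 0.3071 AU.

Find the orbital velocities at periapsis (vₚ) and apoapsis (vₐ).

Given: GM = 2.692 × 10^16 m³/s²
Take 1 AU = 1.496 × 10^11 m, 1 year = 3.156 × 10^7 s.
rₚ = 0.03271 AU = 4.89342 × 10^9 m
rₐ = 0.3071 AU = 4.59422 × 10^10 m
GM = 2.692 × 10^16 m³/s²
a = (rₚ + rₐ)/2 = 2.54178 × 10^10 m
Vis-viva: v² = GM (2/r − 1/a)
vₚ² = 2.692 × 10^16 × (4.08712 × 10^-10 − 3.93425 × 10^-11) = 9.94344 × 10^6 m²/s²
vₚ = 3153.32 m/s ≈ 0.6652 AU/year
vₐ² = 2.692 × 10^16 × (4.3533 × 10^-11 − 3.93425 × 10^-11) = 112808 m²/s²
vₐ = 335.868 m/s ≈ 335.9 m/s

Final answer: vₚ = 0.6652 AU/year, vₐ = 335.9 m/s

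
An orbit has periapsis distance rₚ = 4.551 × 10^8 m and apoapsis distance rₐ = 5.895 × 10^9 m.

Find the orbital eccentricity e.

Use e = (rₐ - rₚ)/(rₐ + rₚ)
rₚ = 4.551 × 10^8 m
rₐ = 5.895 × 10^9 m
rₐ − rₚ = 5.4399 × 10^9 m
rₐ + rₚ = 6.3501 × 10^9 m
e = (rₐ − rₚ)/(rₐ + rₚ) = 0.856664

Final answer: e = 0.8567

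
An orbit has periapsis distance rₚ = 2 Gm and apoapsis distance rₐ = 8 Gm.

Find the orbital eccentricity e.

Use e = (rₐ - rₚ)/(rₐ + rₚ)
rₚ = 2 Gm = 2 × 10^9 m
rₐ = 8 Gm = 8 × 10^9 m
rₐ − rₚ = 6 × 10^9 m
rₐ + rₚ = 1 × 10^10 m
e = (rₐ − rₚ)/(rₐ + rₚ) = 0.6

Final answer: e = 0.6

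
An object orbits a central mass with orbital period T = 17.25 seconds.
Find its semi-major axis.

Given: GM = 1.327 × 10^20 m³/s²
T = 17.25 seconds
GM = 1.327 × 10^20 m³/s²
Kepler's third law: a³ = GM T² / (4π²)
T² = 297.562 s²
a³ = (1.327 × 10^20) × 297.562 / (4π²) = 1.00021 × 10^21 m³
a = (a³)^(1/3) = 1.00007 × 10^7 m ≈ 10 Mm

Final answer: 10 Mm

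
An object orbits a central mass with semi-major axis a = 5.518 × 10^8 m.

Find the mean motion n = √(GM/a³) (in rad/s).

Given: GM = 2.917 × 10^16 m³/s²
a = 5.518 × 10^8 m
GM = 2.917 × 10^16 m³/s²
a³ = 1.68014 × 10^26 m³
GM/a³ = (2.917 × 10^16) / (1.68014 × 10^26) = 1.73617 × 10^-10 s⁻²
n = √(GM/a³) = 1.31764 × 10^-5 rad/s ≈ 1.318 × 10^-5 rad/s

Final answer: n = 1.318 × 10^-5 rad/s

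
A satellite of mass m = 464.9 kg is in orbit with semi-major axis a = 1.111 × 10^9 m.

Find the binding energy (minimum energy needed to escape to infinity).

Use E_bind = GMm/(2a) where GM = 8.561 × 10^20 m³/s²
a = 1.111 × 10^9 m
GM = 8.561 × 10^20 m³/s²
m = 464.9 kg
GMm = 8.561 × 10^20 × 464.9 = 3.98001 × 10^23 m³·kg/s²
2a = 2.222 × 10^9 m
E_bind = GMm/(2a) = 1.79118 × 10^14 J ≈ 179.1 TJ

Final answer: 179.1 TJ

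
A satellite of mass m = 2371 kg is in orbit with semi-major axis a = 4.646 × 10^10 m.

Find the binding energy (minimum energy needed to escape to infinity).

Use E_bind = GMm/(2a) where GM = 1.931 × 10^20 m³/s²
a = 4.646 × 10^10 m
GM = 1.931 × 10^20 m³/s²
m = 2371 kg
GMm = 1.931 × 10^20 × 2371 = 4.5784 × 10^23 m³·kg/s²
2a = 9.292 × 10^10 m
E_bind = GMm/(2a) = 4.92725 × 10^12 J ≈ 4.927 TJ

Final answer: 4.927 TJ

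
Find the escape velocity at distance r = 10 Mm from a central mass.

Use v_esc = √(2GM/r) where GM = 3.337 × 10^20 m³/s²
r = 10 Mm = 1 × 10^7 m
GM = 3.337 × 10^20 m³/s²
2GM/r = 2 × (3.337 × 10^20) / (1 × 10^7) = 6.674 × 10^13 m²/s²
v_esc = √(2GM/r) = 8.16946 × 10^6 m/s ≈ 8169 km/s

Final answer: 8169 km/s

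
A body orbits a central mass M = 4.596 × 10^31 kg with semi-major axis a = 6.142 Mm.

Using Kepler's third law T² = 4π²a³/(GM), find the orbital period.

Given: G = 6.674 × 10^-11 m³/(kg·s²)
M = 4.596 × 10^31 kg
GM = G × M = 6.674 × 10^-11 × 4.596 × 10^31 = 3.06737 × 10^21 m³/s²
a = 6.142 Mm = 6.142 × 10^6 m
a³ = 2.31702 × 10^20 m³
T = 2π √(a³/GM) = 2π √((2.31702 × 10^20) / (3.06737 × 10^21)) = 2π × 0.274841 s
T = 1.72688 s ≈ 1.727 seconds

Final answer: 1.727 seconds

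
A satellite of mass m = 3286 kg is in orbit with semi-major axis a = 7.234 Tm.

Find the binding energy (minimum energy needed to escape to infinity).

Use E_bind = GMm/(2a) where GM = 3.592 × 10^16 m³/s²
a = 7.234 Tm = 7.234 × 10^12 m
GM = 3.592 × 10^16 m³/s²
m = 3286 kg
GMm = 3.592 × 10^16 × 3286 = 1.18033 × 10^20 m³·kg/s²
2a = 1.4468 × 10^13 m
E_bind = GMm/(2a) = 8.15822 × 10^6 J ≈ 8.158 MJ

Final answer: 8.158 MJ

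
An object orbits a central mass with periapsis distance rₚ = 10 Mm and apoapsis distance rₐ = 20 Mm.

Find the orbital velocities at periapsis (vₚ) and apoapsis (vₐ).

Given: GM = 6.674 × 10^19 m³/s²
rₚ = 10 Mm = 1 × 10^7 m
rₐ = 20 Mm = 2 × 10^7 m
GM = 6.674 × 10^19 m³/s²
a = (rₚ + rₐ)/2 = 1.5 × 10^7 m
Vis-viva: v² = GM (2/r − 1/a)
vₚ² = 6.674 × 10^19 × (2 × 10^-7 − 6.66667 × 10^-8) = 8.89867 × 10^12 m²/s²
vₚ = 2.98306 × 10^6 m/s ≈ 2983 km/s
vₐ² = 6.674 × 10^19 × (1 × 10^-7 − 6.66667 × 10^-8) = 2.22467 × 10^12 m²/s²
vₐ = 1.49153 × 10^6 m/s ≈ 1492 km/s

Final answer: vₚ = 2983 km/s, vₐ = 1492 km/s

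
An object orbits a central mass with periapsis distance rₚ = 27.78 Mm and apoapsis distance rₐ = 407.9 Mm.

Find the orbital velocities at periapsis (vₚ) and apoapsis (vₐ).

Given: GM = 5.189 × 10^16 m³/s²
rₚ = 27.78 Mm = 2.778 × 10^7 m
rₐ = 407.9 Mm = 4.079 × 10^8 m
GM = 5.189 × 10^16 m³/s²
a = (rₚ + rₐ)/2 = 2.1784 × 10^8 m
Vis-viva: v² = GM (2/r − 1/a)
vₚ² = 5.189 × 10^16 × (7.19942 × 10^-8 − 4.59053 × 10^-9) = 3.49758 × 10^9 m²/s²
vₚ = 59140.3 m/s ≈ 59.14 km/s
vₐ² = 5.189 × 10^16 × (4.90316 × 10^-9 − 4.59053 × 10^-9) = 1.62228 × 10^7 m²/s²
vₐ = 4027.75 m/s ≈ 4.028 km/s

Final answer: vₚ = 59.14 km/s, vₐ = 4.028 km/s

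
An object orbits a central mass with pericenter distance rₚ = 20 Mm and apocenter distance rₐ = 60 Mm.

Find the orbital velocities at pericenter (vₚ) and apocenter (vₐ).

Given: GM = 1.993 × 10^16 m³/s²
rₚ = 20 Mm = 2 × 10^7 m
rₐ = 60 Mm = 6 × 10^7 m
GM = 1.993 × 10^16 m³/s²
a = (rₚ + rₐ)/2 = 4 × 10^7 m
Vis-viva: v² = GM (2/r − 1/a)
vₚ² = 1.993 × 10^16 × (1 × 10^-7 − 2.5 × 10^-8) = 1.49475 × 10^9 m²/s²
vₚ = 38662 m/s ≈ 38.66 km/s
vₐ² = 1.993 × 10^16 × (3.33333 × 10^-8 − 2.5 × 10^-8) = 1.66083 × 10^8 m²/s²
vₐ = 12887.3 m/s ≈ 12.89 km/s

Final answer: vₚ = 38.66 km/s, vₐ = 12.89 km/s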